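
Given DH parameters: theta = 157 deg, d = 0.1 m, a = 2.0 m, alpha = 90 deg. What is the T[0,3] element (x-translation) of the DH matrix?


T[0,3] = a * cos(theta)
= 2.0 * cos(157 deg)
= 2.0 * -0.9205
= -1.841


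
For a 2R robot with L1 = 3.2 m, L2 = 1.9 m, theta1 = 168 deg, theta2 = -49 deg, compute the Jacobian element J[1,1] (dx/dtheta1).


J[1,1] = -L1*sin(t1) - L2*sin(t1+t2)
= -3.2*sin(168) - 1.9*sin(119)
= -2.3271


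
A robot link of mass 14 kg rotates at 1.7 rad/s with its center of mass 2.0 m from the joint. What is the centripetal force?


F = m * omega^2 * r
= 14 * 1.7^2 * 2.0
= 14 * 2.89 * 2.0
= 80.92 N


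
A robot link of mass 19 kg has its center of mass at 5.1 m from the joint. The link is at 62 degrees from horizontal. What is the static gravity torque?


tau = m*g*L*cos(angle)
= 19 * 9.81 * 5.1 * cos(62 deg)
= 19 * 9.81 * 5.1 * 0.4695
= 446.2745 Nm


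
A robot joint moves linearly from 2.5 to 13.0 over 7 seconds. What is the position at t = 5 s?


s = t/T = 5/7 = 0.7143
p(t) = p0 + (pf-p0)*s
= 2.5 + (13.0 - 2.5) * 0.7143
= 10.0


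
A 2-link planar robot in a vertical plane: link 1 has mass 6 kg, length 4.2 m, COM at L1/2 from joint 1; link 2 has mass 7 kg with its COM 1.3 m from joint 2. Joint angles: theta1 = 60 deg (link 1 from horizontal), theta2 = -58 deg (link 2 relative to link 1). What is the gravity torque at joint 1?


Horizontal distance from joint 1 to link-1 COM:
  x_c1 = (L1/2)*cos(t1) = 2.1 * 0.5 = 1.05 m
Horizontal distance from joint 1 to link-2 COM:
  x_c2 = L1*cos(t1) + Lc2*cos(t1+t2)
       = 4.2*0.5 + 1.3*0.9994 = 3.3992 m
tau1 = m1*g*x_c1 + m2*g*x_c2
     = 6*9.81*1.05 + 7*9.81*3.3992
     = 61.803 + 233.4236
     = 295.2266 Nm


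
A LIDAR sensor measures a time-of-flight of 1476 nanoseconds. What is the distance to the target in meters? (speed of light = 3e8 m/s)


tof = 1476 ns = 1.476e-06 s
dist = c * tof / 2
= 3e8 * 1.476e-06 / 2
= 221.4 m


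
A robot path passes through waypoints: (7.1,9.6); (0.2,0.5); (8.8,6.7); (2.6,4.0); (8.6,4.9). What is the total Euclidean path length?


Segment lengths:
  seg1 = sqrt((-6.9)^2 + (-9.1)^2) = 11.4202
  seg2 = sqrt((8.6)^2 + (6.2)^2) = 10.6019
  seg3 = sqrt((-6.2)^2 + (-2.7)^2) = 6.7624
  seg4 = sqrt((6.0)^2 + (0.9)^2) = 6.0671
Total = 34.8516


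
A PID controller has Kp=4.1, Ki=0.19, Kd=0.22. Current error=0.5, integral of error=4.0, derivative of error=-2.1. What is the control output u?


u = Kp*e + Ki*int(e) + Kd*de/dt
= 4.1*0.5 + 0.19*4.0 + 0.22*(-2.1)
= 2.05 + 0.76 + -0.462
= 2.348


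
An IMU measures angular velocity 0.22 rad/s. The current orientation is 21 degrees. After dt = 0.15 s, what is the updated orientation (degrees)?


delta_theta = w * dt = 0.22 * 0.15 = 0.033 rad
= 1.8908 deg
theta_new = 21 + 1.8908 = 22.8908 deg


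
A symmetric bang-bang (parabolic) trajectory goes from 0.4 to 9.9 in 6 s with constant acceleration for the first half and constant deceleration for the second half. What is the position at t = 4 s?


Symmetric rest-to-rest: each phase covers (pf-p0)/2 in time T/2. 0.5*a*(T/2)^2 = (pf-p0)/2 => a = 4*(pf-p0)/T^2
a = 4*(9.9-0.4)/6^2 = 1.0556
t = 4 is in the deceleration phase (t > T/2).
p = pf - 0.5*a*(T-t)^2 = 9.9 - 0.5*1.0556*2^2
= 7.7889


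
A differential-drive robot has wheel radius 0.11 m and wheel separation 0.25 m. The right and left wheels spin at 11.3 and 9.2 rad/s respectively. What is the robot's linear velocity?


vR = r*wR = 0.11*11.3 = 1.243 m/s
vL = r*wL = 0.11*9.2 = 1.012 m/s
v = (vR+vL)/2 = 1.1275 m/s
omega = (vR-vL)/L = 0.924 rad/s
linear velocity = 1.1275 m/s


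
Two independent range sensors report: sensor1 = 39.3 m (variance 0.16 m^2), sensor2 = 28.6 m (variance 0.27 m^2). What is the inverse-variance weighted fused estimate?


w1 = (1/var1) / (1/var1 + 1/var2)
   = 6.25 / (6.25 + 3.7037) = 0.6279
w2 = 1 - w1 = 0.3721
fused = w1*s1 + w2*s2 = 24.6767 + 10.6419
= 35.3186 m


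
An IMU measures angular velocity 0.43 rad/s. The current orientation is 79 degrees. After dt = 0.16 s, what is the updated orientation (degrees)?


delta_theta = w * dt = 0.43 * 0.16 = 0.0688 rad
= 3.9419 deg
theta_new = 79 + 3.9419 = 82.9419 deg


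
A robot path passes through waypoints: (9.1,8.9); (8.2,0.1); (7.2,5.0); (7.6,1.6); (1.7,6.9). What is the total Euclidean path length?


Segment lengths:
  seg1 = sqrt((-0.9)^2 + (-8.8)^2) = 8.8459
  seg2 = sqrt((-1.0)^2 + (4.9)^2) = 5.001
  seg3 = sqrt((0.4)^2 + (-3.4)^2) = 3.4234
  seg4 = sqrt((-5.9)^2 + (5.3)^2) = 7.931
Total = 25.2013


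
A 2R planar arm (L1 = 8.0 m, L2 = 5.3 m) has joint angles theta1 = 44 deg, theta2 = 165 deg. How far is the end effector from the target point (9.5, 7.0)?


End effector via forward kinematics:
x = L1*cos(t1) + L2*cos(t1+t2) = 1.1192
y = L1*sin(t1) + L2*sin(t1+t2) = 2.9878
Distance to target:
d = sqrt((9.5 - 1.1192)^2 + (7.0 - 2.9878)^2)
= sqrt(70.2372 + 16.0979)
= 9.2917 m


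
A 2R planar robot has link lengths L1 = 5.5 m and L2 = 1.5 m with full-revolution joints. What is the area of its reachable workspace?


r_max = L1 + L2 = 7.0 m
r_min = |L1 - L2| = 4.0 m
Area = pi*(r_max^2 - r_min^2)
= pi*(49.0 - 16.0)
= pi * 33.0
= 103.6726 m^2


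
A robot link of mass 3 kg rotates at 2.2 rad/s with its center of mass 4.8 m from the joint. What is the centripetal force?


F = m * omega^2 * r
= 3 * 2.2^2 * 4.8
= 3 * 4.84 * 4.8
= 69.696 N


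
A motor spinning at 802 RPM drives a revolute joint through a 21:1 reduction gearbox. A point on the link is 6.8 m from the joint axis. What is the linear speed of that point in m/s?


omega_motor = 802 * 2*pi/60 = 83.9852 rad/s
omega_joint = omega_motor / 21 = 3.9993 rad/s
v = omega_joint * r = 3.9993 * 6.8
= 27.1952 m/s


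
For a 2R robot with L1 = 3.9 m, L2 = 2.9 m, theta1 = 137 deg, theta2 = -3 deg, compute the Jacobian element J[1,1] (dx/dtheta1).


J[1,1] = -L1*sin(t1) - L2*sin(t1+t2)
= -3.9*sin(137) - 2.9*sin(134)
= -4.7459


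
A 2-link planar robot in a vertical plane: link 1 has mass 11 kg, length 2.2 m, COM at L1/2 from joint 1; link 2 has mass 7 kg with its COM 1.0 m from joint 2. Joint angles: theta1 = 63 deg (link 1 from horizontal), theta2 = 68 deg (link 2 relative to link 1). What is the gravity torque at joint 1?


Horizontal distance from joint 1 to link-1 COM:
  x_c1 = (L1/2)*cos(t1) = 1.1 * 0.454 = 0.4994 m
Horizontal distance from joint 1 to link-2 COM:
  x_c2 = L1*cos(t1) + Lc2*cos(t1+t2)
       = 2.2*0.454 + 1.0*-0.6561 = 0.3427 m
tau1 = m1*g*x_c1 + m2*g*x_c2
     = 11*9.81*0.4994 + 7*9.81*0.3427
     = 53.8891 + 23.5346
     = 77.4237 Nm


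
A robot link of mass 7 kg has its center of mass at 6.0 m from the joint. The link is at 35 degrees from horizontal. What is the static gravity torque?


tau = m*g*L*cos(angle)
= 7 * 9.81 * 6.0 * cos(35 deg)
= 7 * 9.81 * 6.0 * 0.8192
= 337.507 Nm


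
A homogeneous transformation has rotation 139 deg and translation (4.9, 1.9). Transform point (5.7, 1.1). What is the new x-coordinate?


x' = cos(theta)*px - sin(theta)*py + tx
= -0.7547*5.7 - 0.6561*1.1 + 4.9
= -0.1235


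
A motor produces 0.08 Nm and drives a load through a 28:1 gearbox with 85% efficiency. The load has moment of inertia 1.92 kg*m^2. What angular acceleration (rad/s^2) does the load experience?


tau_out = tau_motor * N * eta
= 0.08 * 28 * 0.85 = 1.904 Nm
alpha = tau_out / I = 1.904 / 1.92
= 0.9917 rad/s^2


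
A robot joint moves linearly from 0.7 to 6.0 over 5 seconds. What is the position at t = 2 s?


s = t/T = 2/5 = 0.4
p(t) = p0 + (pf-p0)*s
= 0.7 + (6.0 - 0.7) * 0.4
= 2.82


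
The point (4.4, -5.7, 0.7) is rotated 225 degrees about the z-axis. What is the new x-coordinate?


Rotation about z-axis: x' = x*cos(theta) - y*sin(theta)
= 4.4 * -0.7071 - -5.7 * -0.7071
= -7.1418


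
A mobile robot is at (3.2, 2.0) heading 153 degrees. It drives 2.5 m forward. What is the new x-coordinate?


x_new = x0 + d*cos(theta)
= 3.2 + 2.5*cos(153)
= 3.2 + -2.2275
= 0.9725


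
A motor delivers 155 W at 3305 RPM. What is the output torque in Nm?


omega = 3305 * 2*pi/60 = 346.0988 rad/s
tau = P / omega = 155 / 346.0988
= 0.4478 Nm


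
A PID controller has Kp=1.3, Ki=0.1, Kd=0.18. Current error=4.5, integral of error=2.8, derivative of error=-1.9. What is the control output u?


u = Kp*e + Ki*int(e) + Kd*de/dt
= 1.3*4.5 + 0.1*2.8 + 0.18*(-1.9)
= 5.85 + 0.28 + -0.342
= 5.788


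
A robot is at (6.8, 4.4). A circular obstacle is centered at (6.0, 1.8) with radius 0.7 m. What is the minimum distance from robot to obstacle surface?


center_dist = sqrt((6.8-6.0)^2 + (4.4-1.8)^2)
= sqrt(0.64 + 6.76)
= 2.7203
min_dist = center_dist - radius = 2.7203 - 0.7 = 2.0203 m


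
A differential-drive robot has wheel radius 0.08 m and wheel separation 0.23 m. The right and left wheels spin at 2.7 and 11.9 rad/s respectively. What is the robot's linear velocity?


vR = r*wR = 0.08*2.7 = 0.216 m/s
vL = r*wL = 0.08*11.9 = 0.952 m/s
v = (vR+vL)/2 = 0.584 m/s
omega = (vR-vL)/L = -3.2 rad/s
linear velocity = 0.584 m/s


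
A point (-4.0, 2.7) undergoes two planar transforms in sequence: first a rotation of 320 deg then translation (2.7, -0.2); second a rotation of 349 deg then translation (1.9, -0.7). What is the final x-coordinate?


After transform 1:
x1 = cos(320)*-4.0 - sin(320)*2.7 + 2.7 = 1.3713
y1 = sin(320)*-4.0 + cos(320)*2.7 + -0.2 = 4.4395
After transform 2:
x2 = cos(349)*1.3713 - sin(349)*4.4395 + 1.9
= 4.0932


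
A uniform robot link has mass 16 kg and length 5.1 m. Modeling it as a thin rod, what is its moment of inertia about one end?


I = (1/3) * m * L^2
= (1/3) * 16 * 5.1^2
= 0.333333 * 16 * 26.01
= 138.72 kg*m^2


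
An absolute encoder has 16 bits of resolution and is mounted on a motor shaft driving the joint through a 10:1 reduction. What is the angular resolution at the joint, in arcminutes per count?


counts = 2^16 = 65536
effective counts at joint = 65536 * 10 = 655360
resolution = 360*60 / 655360
= 0.033 arcmin/count


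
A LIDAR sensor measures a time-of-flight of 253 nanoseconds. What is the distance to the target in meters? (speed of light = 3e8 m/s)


tof = 253 ns = 2.53e-07 s
dist = c * tof / 2
= 3e8 * 2.53e-07 / 2
= 37.95 m


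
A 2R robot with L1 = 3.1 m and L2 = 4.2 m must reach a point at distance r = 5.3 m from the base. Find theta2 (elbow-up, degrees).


cos(theta2) = (r^2 - L1^2 - L2^2) / (2*L1*L2)
cos(theta2) = (28.09 - 9.61 - 17.64) / 26.04
cos(theta2) = 0.032258
theta2 = 88.1514 degrees


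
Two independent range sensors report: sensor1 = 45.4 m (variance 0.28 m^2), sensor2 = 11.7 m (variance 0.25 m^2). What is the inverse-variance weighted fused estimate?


w1 = (1/var1) / (1/var1 + 1/var2)
   = 3.5714 / (3.5714 + 4.0) = 0.4717
w2 = 1 - w1 = 0.5283
fused = w1*s1 + w2*s2 = 21.4151 + 6.1811
= 27.5962 m


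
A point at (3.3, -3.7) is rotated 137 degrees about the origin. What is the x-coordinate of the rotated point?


x' = x*cos(theta) - y*sin(theta)
cos(137 deg) = -0.7314, sin(137 deg) = 0.682
x' = 3.3 * -0.7314 - -3.7 * 0.682
= -2.4135 - -2.5234
= 0.1099


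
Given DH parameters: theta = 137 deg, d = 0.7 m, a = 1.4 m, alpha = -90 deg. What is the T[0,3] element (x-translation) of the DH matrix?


T[0,3] = a * cos(theta)
= 1.4 * cos(137 deg)
= 1.4 * -0.7314
= -1.0239


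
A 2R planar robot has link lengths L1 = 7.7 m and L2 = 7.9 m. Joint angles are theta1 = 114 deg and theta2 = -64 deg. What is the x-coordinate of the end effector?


Convert angles to radians: theta1 = 1.9897, theta2 = -1.117
x = L1*cos(theta1) + L2*cos(theta1+theta2)
x = -3.1319 + 5.078
x = 1.9461


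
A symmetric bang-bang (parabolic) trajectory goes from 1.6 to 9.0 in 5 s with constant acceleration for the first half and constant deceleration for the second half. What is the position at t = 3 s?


Symmetric rest-to-rest: each phase covers (pf-p0)/2 in time T/2. 0.5*a*(T/2)^2 = (pf-p0)/2 => a = 4*(pf-p0)/T^2
a = 4*(9.0-1.6)/5^2 = 1.184
t = 3 is in the deceleration phase (t > T/2).
p = pf - 0.5*a*(T-t)^2 = 9.0 - 0.5*1.184*2^2
= 6.632


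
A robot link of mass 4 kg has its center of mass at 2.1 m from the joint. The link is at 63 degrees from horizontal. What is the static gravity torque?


tau = m*g*L*cos(angle)
= 4 * 9.81 * 2.1 * cos(63 deg)
= 4 * 9.81 * 2.1 * 0.454
= 37.4106 Nm


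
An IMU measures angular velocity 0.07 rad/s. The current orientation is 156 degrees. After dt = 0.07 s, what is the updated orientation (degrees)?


delta_theta = w * dt = 0.07 * 0.07 = 0.0049 rad
= 0.2807 deg
theta_new = 156 + 0.2807 = 156.2807 deg


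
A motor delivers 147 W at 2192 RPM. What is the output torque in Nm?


omega = 2192 * 2*pi/60 = 229.5457 rad/s
tau = P / omega = 147 / 229.5457
= 0.6404 Nm


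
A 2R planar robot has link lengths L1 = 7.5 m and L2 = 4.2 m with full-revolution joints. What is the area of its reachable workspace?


r_max = L1 + L2 = 11.7 m
r_min = |L1 - L2| = 3.3 m
Area = pi*(r_max^2 - r_min^2)
= pi*(136.89 - 10.89)
= pi * 126.0
= 395.8407 m^2


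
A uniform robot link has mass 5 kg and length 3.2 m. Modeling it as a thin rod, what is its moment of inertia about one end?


I = (1/3) * m * L^2
= (1/3) * 5 * 3.2^2
= 0.333333 * 5 * 10.24
= 17.0667 kg*m^2


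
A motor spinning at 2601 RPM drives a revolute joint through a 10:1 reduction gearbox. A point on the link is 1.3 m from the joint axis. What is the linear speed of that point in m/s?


omega_motor = 2601 * 2*pi/60 = 272.3761 rad/s
omega_joint = omega_motor / 10 = 27.2376 rad/s
v = omega_joint * r = 27.2376 * 1.3
= 35.4089 m/s


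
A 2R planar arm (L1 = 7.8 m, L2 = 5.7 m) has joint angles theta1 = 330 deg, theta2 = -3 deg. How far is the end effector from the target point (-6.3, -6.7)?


End effector via forward kinematics:
x = L1*cos(t1) + L2*cos(t1+t2) = 11.5354
y = L1*sin(t1) + L2*sin(t1+t2) = -7.0044
Distance to target:
d = sqrt((-6.3 - 11.5354)^2 + (-6.7 - -7.0044)^2)
= sqrt(318.1022 + 0.0927)
= 17.838 m


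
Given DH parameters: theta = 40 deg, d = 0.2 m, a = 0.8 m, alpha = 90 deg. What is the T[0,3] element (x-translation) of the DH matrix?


T[0,3] = a * cos(theta)
= 0.8 * cos(40 deg)
= 0.8 * 0.766
= 0.6128


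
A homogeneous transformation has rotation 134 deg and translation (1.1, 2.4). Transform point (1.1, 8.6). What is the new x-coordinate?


x' = cos(theta)*px - sin(theta)*py + tx
= -0.6947*1.1 - 0.7193*8.6 + 1.1
= -5.8504


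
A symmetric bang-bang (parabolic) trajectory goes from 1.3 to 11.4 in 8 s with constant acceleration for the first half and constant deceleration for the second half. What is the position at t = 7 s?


Symmetric rest-to-rest: each phase covers (pf-p0)/2 in time T/2. 0.5*a*(T/2)^2 = (pf-p0)/2 => a = 4*(pf-p0)/T^2
a = 4*(11.4-1.3)/8^2 = 0.6312
t = 7 is in the deceleration phase (t > T/2).
p = pf - 0.5*a*(T-t)^2 = 11.4 - 0.5*0.6312*1^2
= 11.0844


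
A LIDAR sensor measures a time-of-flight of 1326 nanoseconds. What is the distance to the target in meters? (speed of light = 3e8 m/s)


tof = 1326 ns = 1.326e-06 s
dist = c * tof / 2
= 3e8 * 1.326e-06 / 2
= 198.9 m


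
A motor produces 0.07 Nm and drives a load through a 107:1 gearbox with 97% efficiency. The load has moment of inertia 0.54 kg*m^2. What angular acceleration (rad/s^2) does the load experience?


tau_out = tau_motor * N * eta
= 0.07 * 107 * 0.97 = 7.2653 Nm
alpha = tau_out / I = 7.2653 / 0.54
= 13.4543 rad/s^2


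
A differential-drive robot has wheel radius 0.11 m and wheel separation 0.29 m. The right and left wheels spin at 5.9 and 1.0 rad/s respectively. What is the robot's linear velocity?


vR = r*wR = 0.11*5.9 = 0.649 m/s
vL = r*wL = 0.11*1.0 = 0.11 m/s
v = (vR+vL)/2 = 0.3795 m/s
omega = (vR-vL)/L = 1.8586 rad/s
linear velocity = 0.3795 m/s


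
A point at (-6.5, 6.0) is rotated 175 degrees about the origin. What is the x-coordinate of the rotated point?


x' = x*cos(theta) - y*sin(theta)
cos(175 deg) = -0.9962, sin(175 deg) = 0.0872
x' = -6.5 * -0.9962 - 6.0 * 0.0872
= 6.4753 - 0.5229
= 5.9523


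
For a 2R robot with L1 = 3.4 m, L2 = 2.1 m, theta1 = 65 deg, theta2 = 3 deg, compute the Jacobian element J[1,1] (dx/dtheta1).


J[1,1] = -L1*sin(t1) - L2*sin(t1+t2)
= -3.4*sin(65) - 2.1*sin(68)
= -5.0285


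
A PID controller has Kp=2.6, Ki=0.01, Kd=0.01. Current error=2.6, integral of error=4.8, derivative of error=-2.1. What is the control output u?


u = Kp*e + Ki*int(e) + Kd*de/dt
= 2.6*2.6 + 0.01*4.8 + 0.01*(-2.1)
= 6.76 + 0.048 + -0.021
= 6.787


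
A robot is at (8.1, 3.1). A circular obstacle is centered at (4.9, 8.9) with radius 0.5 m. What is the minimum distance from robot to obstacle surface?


center_dist = sqrt((8.1-4.9)^2 + (3.1-8.9)^2)
= sqrt(10.24 + 33.64)
= 6.6242
min_dist = center_dist - radius = 6.6242 - 0.5 = 6.1242 m


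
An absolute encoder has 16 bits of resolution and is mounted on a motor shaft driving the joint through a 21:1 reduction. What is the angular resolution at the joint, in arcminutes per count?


counts = 2^16 = 65536
effective counts at joint = 65536 * 21 = 1376256
resolution = 360*60 / 1376256
= 0.0157 arcmin/count


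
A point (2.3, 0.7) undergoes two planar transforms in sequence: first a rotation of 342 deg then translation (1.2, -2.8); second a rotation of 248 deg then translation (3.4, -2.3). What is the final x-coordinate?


After transform 1:
x1 = cos(342)*2.3 - sin(342)*0.7 + 1.2 = 3.6037
y1 = sin(342)*2.3 + cos(342)*0.7 + -2.8 = -2.845
After transform 2:
x2 = cos(248)*3.6037 - sin(248)*-2.845 + 3.4
= -0.5878


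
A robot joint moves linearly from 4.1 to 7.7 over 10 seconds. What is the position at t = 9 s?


s = t/T = 9/10 = 0.9
p(t) = p0 + (pf-p0)*s
= 4.1 + (7.7 - 4.1) * 0.9
= 7.34


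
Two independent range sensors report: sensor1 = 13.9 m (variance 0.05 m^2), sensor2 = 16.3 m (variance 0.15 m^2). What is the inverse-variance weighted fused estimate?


w1 = (1/var1) / (1/var1 + 1/var2)
   = 20.0 / (20.0 + 6.6667) = 0.75
w2 = 1 - w1 = 0.25
fused = w1*s1 + w2*s2 = 10.425 + 4.075
= 14.5 m


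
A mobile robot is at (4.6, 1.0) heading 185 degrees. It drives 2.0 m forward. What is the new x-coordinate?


x_new = x0 + d*cos(theta)
= 4.6 + 2.0*cos(185)
= 4.6 + -1.9924
= 2.6076


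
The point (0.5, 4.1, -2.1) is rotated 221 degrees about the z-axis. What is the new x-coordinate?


Rotation about z-axis: x' = x*cos(theta) - y*sin(theta)
= 0.5 * -0.7547 - 4.1 * -0.6561
= 2.3125


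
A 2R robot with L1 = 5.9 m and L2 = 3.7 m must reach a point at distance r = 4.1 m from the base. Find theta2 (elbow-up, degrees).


cos(theta2) = (r^2 - L1^2 - L2^2) / (2*L1*L2)
cos(theta2) = (16.81 - 34.81 - 13.69) / 43.66
cos(theta2) = -0.725836
theta2 = 136.5384 degrees


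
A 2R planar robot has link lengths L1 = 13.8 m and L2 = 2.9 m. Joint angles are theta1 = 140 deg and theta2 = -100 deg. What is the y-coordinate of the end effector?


Convert angles to radians: theta1 = 2.4435, theta2 = -1.7453
y = L1*sin(theta1) + L2*sin(theta1+theta2)
y = 8.8705 + 1.8641
y = 10.7346


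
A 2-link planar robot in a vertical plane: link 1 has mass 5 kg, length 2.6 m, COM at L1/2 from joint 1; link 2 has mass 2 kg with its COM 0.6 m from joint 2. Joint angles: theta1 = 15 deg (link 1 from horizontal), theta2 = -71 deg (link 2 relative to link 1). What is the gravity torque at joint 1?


Horizontal distance from joint 1 to link-1 COM:
  x_c1 = (L1/2)*cos(t1) = 1.3 * 0.9659 = 1.2557 m
Horizontal distance from joint 1 to link-2 COM:
  x_c2 = L1*cos(t1) + Lc2*cos(t1+t2)
       = 2.6*0.9659 + 0.6*0.5592 = 2.8469 m
tau1 = m1*g*x_c1 + m2*g*x_c2
     = 5*9.81*1.2557 + 2*9.81*2.8469
     = 61.5923 + 55.8566
     = 117.4489 Nm


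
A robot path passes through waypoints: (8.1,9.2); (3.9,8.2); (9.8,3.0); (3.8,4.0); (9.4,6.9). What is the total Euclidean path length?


Segment lengths:
  seg1 = sqrt((-4.2)^2 + (-1.0)^2) = 4.3174
  seg2 = sqrt((5.9)^2 + (-5.2)^2) = 7.8645
  seg3 = sqrt((-6.0)^2 + (1.0)^2) = 6.0828
  seg4 = sqrt((5.6)^2 + (2.9)^2) = 6.3063
Total = 24.571


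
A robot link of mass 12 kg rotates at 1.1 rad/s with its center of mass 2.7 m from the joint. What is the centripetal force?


F = m * omega^2 * r
= 12 * 1.1^2 * 2.7
= 12 * 1.21 * 2.7
= 39.204 N


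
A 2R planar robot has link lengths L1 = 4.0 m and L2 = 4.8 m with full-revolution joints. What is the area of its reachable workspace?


r_max = L1 + L2 = 8.8 m
r_min = |L1 - L2| = 0.8 m
Area = pi*(r_max^2 - r_min^2)
= pi*(77.44 - 0.64)
= pi * 76.8
= 241.2743 m^2


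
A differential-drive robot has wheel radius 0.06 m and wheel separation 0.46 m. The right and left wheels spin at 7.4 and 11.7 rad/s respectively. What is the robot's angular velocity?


vR = r*wR = 0.06*7.4 = 0.444 m/s
vL = r*wL = 0.06*11.7 = 0.702 m/s
v = (vR+vL)/2 = 0.573 m/s
omega = (vR-vL)/L = -0.5609 rad/s
angular velocity = -0.5609 rad/s


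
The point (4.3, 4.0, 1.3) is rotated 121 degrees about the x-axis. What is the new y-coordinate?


Rotation about x-axis: y' = y*cos(theta) - z*sin(theta)
= 4.0 * -0.515 - 1.3 * 0.8572
= -3.1745


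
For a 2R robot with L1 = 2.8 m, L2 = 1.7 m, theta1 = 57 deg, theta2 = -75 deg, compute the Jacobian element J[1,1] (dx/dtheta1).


J[1,1] = -L1*sin(t1) - L2*sin(t1+t2)
= -2.8*sin(57) - 1.7*sin(-18)
= -1.8229


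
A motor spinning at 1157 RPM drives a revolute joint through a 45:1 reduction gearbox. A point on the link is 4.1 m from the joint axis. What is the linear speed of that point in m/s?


omega_motor = 1157 * 2*pi/60 = 121.1608 rad/s
omega_joint = omega_motor / 45 = 2.6925 rad/s
v = omega_joint * r = 2.6925 * 4.1
= 11.0391 m/s


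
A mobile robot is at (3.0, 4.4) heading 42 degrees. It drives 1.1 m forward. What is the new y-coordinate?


y_new = y0 + d*sin(theta)
= 4.4 + 1.1*sin(42)
= 4.4 + 0.736
= 5.136


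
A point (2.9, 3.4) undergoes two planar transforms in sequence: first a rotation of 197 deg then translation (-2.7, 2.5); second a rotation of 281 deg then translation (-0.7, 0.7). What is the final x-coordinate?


After transform 1:
x1 = cos(197)*2.9 - sin(197)*3.4 + -2.7 = -4.4792
y1 = sin(197)*2.9 + cos(197)*3.4 + 2.5 = -1.5993
After transform 2:
x2 = cos(281)*-4.4792 - sin(281)*-1.5993 + -0.7
= -3.1246


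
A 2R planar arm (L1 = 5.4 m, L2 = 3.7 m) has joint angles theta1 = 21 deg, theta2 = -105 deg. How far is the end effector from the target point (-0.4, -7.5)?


End effector via forward kinematics:
x = L1*cos(t1) + L2*cos(t1+t2) = 5.4281
y = L1*sin(t1) + L2*sin(t1+t2) = -1.7445
Distance to target:
d = sqrt((-0.4 - 5.4281)^2 + (-7.5 - -1.7445)^2)
= sqrt(33.9666 + 33.1253)
= 8.191 m


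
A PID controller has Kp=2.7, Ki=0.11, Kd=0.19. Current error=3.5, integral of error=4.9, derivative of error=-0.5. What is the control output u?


u = Kp*e + Ki*int(e) + Kd*de/dt
= 2.7*3.5 + 0.11*4.9 + 0.19*(-0.5)
= 9.45 + 0.539 + -0.095
= 9.894


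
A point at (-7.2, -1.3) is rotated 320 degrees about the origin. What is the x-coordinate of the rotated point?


x' = x*cos(theta) - y*sin(theta)
cos(320 deg) = 0.766, sin(320 deg) = -0.6428
x' = -7.2 * 0.766 - -1.3 * -0.6428
= -5.5155 - 0.8356
= -6.3511


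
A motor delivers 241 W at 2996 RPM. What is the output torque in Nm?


omega = 2996 * 2*pi/60 = 313.7404 rad/s
tau = P / omega = 241 / 313.7404
= 0.7682 Nm


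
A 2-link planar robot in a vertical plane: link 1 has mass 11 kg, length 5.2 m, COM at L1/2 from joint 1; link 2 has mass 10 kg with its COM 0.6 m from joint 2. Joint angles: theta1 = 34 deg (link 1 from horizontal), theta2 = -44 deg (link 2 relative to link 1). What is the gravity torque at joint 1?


Horizontal distance from joint 1 to link-1 COM:
  x_c1 = (L1/2)*cos(t1) = 2.6 * 0.829 = 2.1555 m
Horizontal distance from joint 1 to link-2 COM:
  x_c2 = L1*cos(t1) + Lc2*cos(t1+t2)
       = 5.2*0.829 + 0.6*0.9848 = 4.9019 m
tau1 = m1*g*x_c1 + m2*g*x_c2
     = 11*9.81*2.1555 + 10*9.81*4.9019
     = 232.5998 + 480.8744
     = 713.4742 Nm


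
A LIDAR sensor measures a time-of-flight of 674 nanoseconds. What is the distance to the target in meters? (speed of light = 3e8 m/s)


tof = 674 ns = 6.74e-07 s
dist = c * tof / 2
= 3e8 * 6.74e-07 / 2
= 101.1 m


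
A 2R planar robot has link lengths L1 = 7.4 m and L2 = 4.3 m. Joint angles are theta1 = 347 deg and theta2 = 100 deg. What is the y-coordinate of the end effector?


Convert angles to radians: theta1 = 6.0563, theta2 = 1.7453
y = L1*sin(theta1) + L2*sin(theta1+theta2)
y = -1.6646 + 4.2941
y = 2.6295


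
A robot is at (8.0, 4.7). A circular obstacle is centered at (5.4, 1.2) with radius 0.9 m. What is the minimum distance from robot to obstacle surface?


center_dist = sqrt((8.0-5.4)^2 + (4.7-1.2)^2)
= sqrt(6.76 + 12.25)
= 4.36
min_dist = center_dist - radius = 4.36 - 0.9 = 3.46 m


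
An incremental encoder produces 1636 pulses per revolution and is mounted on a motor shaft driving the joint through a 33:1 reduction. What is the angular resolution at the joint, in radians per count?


counts per rev = 1636
effective counts at joint = 1636 * 33 = 53988
resolution = 2*pi / 53988
= 1.1638e-04 rad/count


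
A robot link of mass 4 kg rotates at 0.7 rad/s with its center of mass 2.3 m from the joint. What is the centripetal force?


F = m * omega^2 * r
= 4 * 0.7^2 * 2.3
= 4 * 0.49 * 2.3
= 4.508 N


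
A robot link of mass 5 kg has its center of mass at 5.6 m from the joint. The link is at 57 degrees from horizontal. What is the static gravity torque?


tau = m*g*L*cos(angle)
= 5 * 9.81 * 5.6 * cos(57 deg)
= 5 * 9.81 * 5.6 * 0.5446
= 149.6015 Nm


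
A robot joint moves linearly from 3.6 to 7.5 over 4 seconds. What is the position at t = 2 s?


s = t/T = 2/4 = 0.5
p(t) = p0 + (pf-p0)*s
= 3.6 + (7.5 - 3.6) * 0.5
= 5.55


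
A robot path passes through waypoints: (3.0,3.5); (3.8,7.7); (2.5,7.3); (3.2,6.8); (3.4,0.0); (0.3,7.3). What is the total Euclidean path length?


Segment lengths:
  seg1 = sqrt((0.8)^2 + (4.2)^2) = 4.2755
  seg2 = sqrt((-1.3)^2 + (-0.4)^2) = 1.3601
  seg3 = sqrt((0.7)^2 + (-0.5)^2) = 0.8602
  seg4 = sqrt((0.2)^2 + (-6.8)^2) = 6.8029
  seg5 = sqrt((-3.1)^2 + (7.3)^2) = 7.931
Total = 21.2298


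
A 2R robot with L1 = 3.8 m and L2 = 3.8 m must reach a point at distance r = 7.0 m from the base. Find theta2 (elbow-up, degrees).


cos(theta2) = (r^2 - L1^2 - L2^2) / (2*L1*L2)
cos(theta2) = (49.0 - 14.44 - 14.44) / 28.88
cos(theta2) = 0.696676
theta2 = 45.8391 degrees


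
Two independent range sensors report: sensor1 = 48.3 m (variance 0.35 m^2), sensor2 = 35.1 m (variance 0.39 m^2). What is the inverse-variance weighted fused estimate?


w1 = (1/var1) / (1/var1 + 1/var2)
   = 2.8571 / (2.8571 + 2.5641) = 0.527
w2 = 1 - w1 = 0.473
fused = w1*s1 + w2*s2 = 25.4554 + 16.6014
= 42.0568 m


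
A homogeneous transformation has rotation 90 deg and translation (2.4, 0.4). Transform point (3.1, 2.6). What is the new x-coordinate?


x' = cos(theta)*px - sin(theta)*py + tx
= 0.0*3.1 - 1.0*2.6 + 2.4
= -0.2


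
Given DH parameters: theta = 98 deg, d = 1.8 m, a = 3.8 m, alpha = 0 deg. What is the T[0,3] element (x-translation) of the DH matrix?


T[0,3] = a * cos(theta)
= 3.8 * cos(98 deg)
= 3.8 * -0.1392
= -0.5289


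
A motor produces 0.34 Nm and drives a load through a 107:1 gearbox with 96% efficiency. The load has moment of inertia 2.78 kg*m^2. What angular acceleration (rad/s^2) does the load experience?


tau_out = tau_motor * N * eta
= 0.34 * 107 * 0.96 = 34.9248 Nm
alpha = tau_out / I = 34.9248 / 2.78
= 12.5629 rad/s^2


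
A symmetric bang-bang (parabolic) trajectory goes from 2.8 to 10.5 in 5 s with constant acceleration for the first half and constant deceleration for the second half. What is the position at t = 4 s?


Symmetric rest-to-rest: each phase covers (pf-p0)/2 in time T/2. 0.5*a*(T/2)^2 = (pf-p0)/2 => a = 4*(pf-p0)/T^2
a = 4*(10.5-2.8)/5^2 = 1.232
t = 4 is in the deceleration phase (t > T/2).
p = pf - 0.5*a*(T-t)^2 = 10.5 - 0.5*1.232*1^2
= 9.884


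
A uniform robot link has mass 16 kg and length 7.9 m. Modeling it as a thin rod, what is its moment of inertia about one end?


I = (1/3) * m * L^2
= (1/3) * 16 * 7.9^2
= 0.333333 * 16 * 62.41
= 332.8533 kg*m^2


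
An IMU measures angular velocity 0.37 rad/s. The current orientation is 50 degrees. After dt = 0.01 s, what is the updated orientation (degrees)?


delta_theta = w * dt = 0.37 * 0.01 = 0.0037 rad
= 0.212 deg
theta_new = 50 + 0.212 = 50.212 deg


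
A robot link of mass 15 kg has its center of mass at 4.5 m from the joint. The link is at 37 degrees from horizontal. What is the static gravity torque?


tau = m*g*L*cos(angle)
= 15 * 9.81 * 4.5 * cos(37 deg)
= 15 * 9.81 * 4.5 * 0.7986
= 528.8365 Nm


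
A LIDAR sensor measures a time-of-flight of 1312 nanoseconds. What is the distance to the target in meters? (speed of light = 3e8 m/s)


tof = 1312 ns = 1.312e-06 s
dist = c * tof / 2
= 3e8 * 1.312e-06 / 2
= 196.8 m


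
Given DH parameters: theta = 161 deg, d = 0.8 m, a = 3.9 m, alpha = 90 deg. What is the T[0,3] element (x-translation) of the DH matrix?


T[0,3] = a * cos(theta)
= 3.9 * cos(161 deg)
= 3.9 * -0.9455
= -3.6875


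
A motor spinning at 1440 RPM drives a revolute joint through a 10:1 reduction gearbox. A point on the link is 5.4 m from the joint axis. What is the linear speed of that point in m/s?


omega_motor = 1440 * 2*pi/60 = 150.7964 rad/s
omega_joint = omega_motor / 10 = 15.0796 rad/s
v = omega_joint * r = 15.0796 * 5.4
= 81.4301 m/s


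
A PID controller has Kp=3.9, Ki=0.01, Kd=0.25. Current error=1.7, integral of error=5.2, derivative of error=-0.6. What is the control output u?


u = Kp*e + Ki*int(e) + Kd*de/dt
= 3.9*1.7 + 0.01*5.2 + 0.25*(-0.6)
= 6.63 + 0.052 + -0.15
= 6.532


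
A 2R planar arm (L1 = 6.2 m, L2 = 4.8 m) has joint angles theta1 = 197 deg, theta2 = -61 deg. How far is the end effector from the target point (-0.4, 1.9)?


End effector via forward kinematics:
x = L1*cos(t1) + L2*cos(t1+t2) = -9.3819
y = L1*sin(t1) + L2*sin(t1+t2) = 1.5217
Distance to target:
d = sqrt((-0.4 - -9.3819)^2 + (1.9 - 1.5217)^2)
= sqrt(80.6749 + 0.1431)
= 8.9899 m


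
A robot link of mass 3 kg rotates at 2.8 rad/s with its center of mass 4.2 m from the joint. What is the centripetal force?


F = m * omega^2 * r
= 3 * 2.8^2 * 4.2
= 3 * 7.84 * 4.2
= 98.784 N


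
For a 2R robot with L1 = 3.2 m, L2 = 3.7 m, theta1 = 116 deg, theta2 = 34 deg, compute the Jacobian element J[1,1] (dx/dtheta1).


J[1,1] = -L1*sin(t1) - L2*sin(t1+t2)
= -3.2*sin(116) - 3.7*sin(150)
= -4.7261


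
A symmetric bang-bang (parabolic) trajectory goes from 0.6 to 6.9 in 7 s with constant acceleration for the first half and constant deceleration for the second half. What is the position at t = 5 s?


Symmetric rest-to-rest: each phase covers (pf-p0)/2 in time T/2. 0.5*a*(T/2)^2 = (pf-p0)/2 => a = 4*(pf-p0)/T^2
a = 4*(6.9-0.6)/7^2 = 0.5143
t = 5 is in the deceleration phase (t > T/2).
p = pf - 0.5*a*(T-t)^2 = 6.9 - 0.5*0.5143*2^2
= 5.8714


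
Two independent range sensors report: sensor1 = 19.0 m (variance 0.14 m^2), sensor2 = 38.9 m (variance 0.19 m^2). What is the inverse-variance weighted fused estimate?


w1 = (1/var1) / (1/var1 + 1/var2)
   = 7.1429 / (7.1429 + 5.2632) = 0.5758
w2 = 1 - w1 = 0.4242
fused = w1*s1 + w2*s2 = 10.9394 + 16.503
= 27.4424 m


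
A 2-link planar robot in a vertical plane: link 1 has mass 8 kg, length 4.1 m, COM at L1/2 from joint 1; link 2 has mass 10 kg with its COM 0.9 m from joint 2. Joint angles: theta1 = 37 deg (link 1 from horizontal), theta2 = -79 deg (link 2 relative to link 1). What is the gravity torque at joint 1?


Horizontal distance from joint 1 to link-1 COM:
  x_c1 = (L1/2)*cos(t1) = 2.05 * 0.7986 = 1.6372 m
Horizontal distance from joint 1 to link-2 COM:
  x_c2 = L1*cos(t1) + Lc2*cos(t1+t2)
       = 4.1*0.7986 + 0.9*0.7431 = 3.9432 m
tau1 = m1*g*x_c1 + m2*g*x_c2
     = 8*9.81*1.6372 + 10*9.81*3.9432
     = 128.4877 + 386.8314
     = 515.3191 Nm


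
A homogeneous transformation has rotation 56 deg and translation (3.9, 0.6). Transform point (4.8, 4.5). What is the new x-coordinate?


x' = cos(theta)*px - sin(theta)*py + tx
= 0.5592*4.8 - 0.829*4.5 + 3.9
= 2.8535


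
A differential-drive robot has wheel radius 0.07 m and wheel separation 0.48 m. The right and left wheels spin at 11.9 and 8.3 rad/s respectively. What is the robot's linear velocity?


vR = r*wR = 0.07*11.9 = 0.833 m/s
vL = r*wL = 0.07*8.3 = 0.581 m/s
v = (vR+vL)/2 = 0.707 m/s
omega = (vR-vL)/L = 0.525 rad/s
linear velocity = 0.707 m/s


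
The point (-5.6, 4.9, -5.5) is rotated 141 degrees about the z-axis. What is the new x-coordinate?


Rotation about z-axis: x' = x*cos(theta) - y*sin(theta)
= -5.6 * -0.7771 - 4.9 * 0.6293
= 1.2683


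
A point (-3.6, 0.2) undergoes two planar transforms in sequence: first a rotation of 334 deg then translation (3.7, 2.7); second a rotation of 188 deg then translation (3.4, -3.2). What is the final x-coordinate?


After transform 1:
x1 = cos(334)*-3.6 - sin(334)*0.2 + 3.7 = 0.552
y1 = sin(334)*-3.6 + cos(334)*0.2 + 2.7 = 4.4579
After transform 2:
x2 = cos(188)*0.552 - sin(188)*4.4579 + 3.4
= 3.4738


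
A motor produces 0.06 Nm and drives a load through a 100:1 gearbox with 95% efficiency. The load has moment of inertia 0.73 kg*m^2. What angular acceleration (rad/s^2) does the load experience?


tau_out = tau_motor * N * eta
= 0.06 * 100 * 0.95 = 5.7 Nm
alpha = tau_out / I = 5.7 / 0.73
= 7.8082 rad/s^2


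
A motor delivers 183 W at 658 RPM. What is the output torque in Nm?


omega = 658 * 2*pi/60 = 68.9056 rad/s
tau = P / omega = 183 / 68.9056
= 2.6558 Nm


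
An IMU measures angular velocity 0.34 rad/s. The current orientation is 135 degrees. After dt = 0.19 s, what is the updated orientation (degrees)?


delta_theta = w * dt = 0.34 * 0.19 = 0.0646 rad
= 3.7013 deg
theta_new = 135 + 3.7013 = 138.7013 deg


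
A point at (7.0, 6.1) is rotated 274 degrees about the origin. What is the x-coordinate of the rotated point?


x' = x*cos(theta) - y*sin(theta)
cos(274 deg) = 0.0698, sin(274 deg) = -0.9976
x' = 7.0 * 0.0698 - 6.1 * -0.9976
= 0.4883 - -6.0851
= 6.5734


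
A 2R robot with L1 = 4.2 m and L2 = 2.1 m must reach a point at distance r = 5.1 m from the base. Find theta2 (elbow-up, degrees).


cos(theta2) = (r^2 - L1^2 - L2^2) / (2*L1*L2)
cos(theta2) = (26.01 - 17.64 - 4.41) / 17.64
cos(theta2) = 0.22449
theta2 = 77.0271 degrees


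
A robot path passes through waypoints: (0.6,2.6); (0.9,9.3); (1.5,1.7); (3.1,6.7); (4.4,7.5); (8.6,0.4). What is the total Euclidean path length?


Segment lengths:
  seg1 = sqrt((0.3)^2 + (6.7)^2) = 6.7067
  seg2 = sqrt((0.6)^2 + (-7.6)^2) = 7.6236
  seg3 = sqrt((1.6)^2 + (5.0)^2) = 5.2498
  seg4 = sqrt((1.3)^2 + (0.8)^2) = 1.5264
  seg5 = sqrt((4.2)^2 + (-7.1)^2) = 8.2492
Total = 29.3558


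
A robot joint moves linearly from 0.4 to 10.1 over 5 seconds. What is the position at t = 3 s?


s = t/T = 3/5 = 0.6
p(t) = p0 + (pf-p0)*s
= 0.4 + (10.1 - 0.4) * 0.6
= 6.22


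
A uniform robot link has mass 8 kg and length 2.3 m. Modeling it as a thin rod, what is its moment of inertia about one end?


I = (1/3) * m * L^2
= (1/3) * 8 * 2.3^2
= 0.333333 * 8 * 5.29
= 14.1067 kg*m^2


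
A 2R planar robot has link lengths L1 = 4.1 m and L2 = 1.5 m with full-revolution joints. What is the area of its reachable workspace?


r_max = L1 + L2 = 5.6 m
r_min = |L1 - L2| = 2.6 m
Area = pi*(r_max^2 - r_min^2)
= pi*(31.36 - 6.76)
= pi * 24.6
= 77.2832 m^2


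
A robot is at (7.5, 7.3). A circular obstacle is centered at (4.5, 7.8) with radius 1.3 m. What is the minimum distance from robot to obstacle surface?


center_dist = sqrt((7.5-4.5)^2 + (7.3-7.8)^2)
= sqrt(9.0 + 0.25)
= 3.0414
min_dist = center_dist - radius = 3.0414 - 1.3 = 1.7414 m


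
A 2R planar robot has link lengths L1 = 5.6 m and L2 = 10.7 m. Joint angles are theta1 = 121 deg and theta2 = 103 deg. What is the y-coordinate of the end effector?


Convert angles to radians: theta1 = 2.1118, theta2 = 1.7977
y = L1*sin(theta1) + L2*sin(theta1+theta2)
y = 4.8001 + -7.4328
y = -2.6327


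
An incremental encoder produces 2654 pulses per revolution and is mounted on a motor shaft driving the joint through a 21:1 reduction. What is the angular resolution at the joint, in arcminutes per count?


counts per rev = 2654
effective counts at joint = 2654 * 21 = 55734
resolution = 360*60 / 55734
= 0.3876 arcmin/count


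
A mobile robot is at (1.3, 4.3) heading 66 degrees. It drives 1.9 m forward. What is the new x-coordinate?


x_new = x0 + d*cos(theta)
= 1.3 + 1.9*cos(66)
= 1.3 + 0.7728
= 2.0728


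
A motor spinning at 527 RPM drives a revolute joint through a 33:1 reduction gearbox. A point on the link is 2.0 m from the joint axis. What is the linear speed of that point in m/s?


omega_motor = 527 * 2*pi/60 = 55.1873 rad/s
omega_joint = omega_motor / 33 = 1.6723 rad/s
v = omega_joint * r = 1.6723 * 2.0
= 3.3447 m/s


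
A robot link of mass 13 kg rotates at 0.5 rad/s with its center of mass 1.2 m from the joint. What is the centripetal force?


F = m * omega^2 * r
= 13 * 0.5^2 * 1.2
= 13 * 0.25 * 1.2
= 3.9 N


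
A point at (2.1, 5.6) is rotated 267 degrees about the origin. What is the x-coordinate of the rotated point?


x' = x*cos(theta) - y*sin(theta)
cos(267 deg) = -0.0523, sin(267 deg) = -0.9986
x' = 2.1 * -0.0523 - 5.6 * -0.9986
= -0.1099 - -5.5923
= 5.4824


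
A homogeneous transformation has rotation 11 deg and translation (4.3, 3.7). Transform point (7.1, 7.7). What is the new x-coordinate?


x' = cos(theta)*px - sin(theta)*py + tx
= 0.9816*7.1 - 0.1908*7.7 + 4.3
= 9.8003


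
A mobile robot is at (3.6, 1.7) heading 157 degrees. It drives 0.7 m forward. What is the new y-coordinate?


y_new = y0 + d*sin(theta)
= 1.7 + 0.7*sin(157)
= 1.7 + 0.2735
= 1.9735


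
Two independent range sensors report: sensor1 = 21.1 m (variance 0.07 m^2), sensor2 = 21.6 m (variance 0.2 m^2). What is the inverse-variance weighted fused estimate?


w1 = (1/var1) / (1/var1 + 1/var2)
   = 14.2857 / (14.2857 + 5.0) = 0.7407
w2 = 1 - w1 = 0.2593
fused = w1*s1 + w2*s2 = 15.6296 + 5.6
= 21.2296 m


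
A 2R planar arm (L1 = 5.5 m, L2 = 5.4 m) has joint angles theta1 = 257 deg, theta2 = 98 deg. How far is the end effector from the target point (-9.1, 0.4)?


End effector via forward kinematics:
x = L1*cos(t1) + L2*cos(t1+t2) = 4.1422
y = L1*sin(t1) + L2*sin(t1+t2) = -5.8297
Distance to target:
d = sqrt((-9.1 - 4.1422)^2 + (0.4 - -5.8297)^2)
= sqrt(175.3564 + 38.8089)
= 14.6344 m


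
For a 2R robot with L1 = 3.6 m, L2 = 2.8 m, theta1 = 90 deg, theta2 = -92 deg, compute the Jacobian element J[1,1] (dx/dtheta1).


J[1,1] = -L1*sin(t1) - L2*sin(t1+t2)
= -3.6*sin(90) - 2.8*sin(-2)
= -3.5023


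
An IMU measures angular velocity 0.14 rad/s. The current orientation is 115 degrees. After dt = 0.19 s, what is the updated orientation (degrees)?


delta_theta = w * dt = 0.14 * 0.19 = 0.0266 rad
= 1.5241 deg
theta_new = 115 + 1.5241 = 116.5241 deg


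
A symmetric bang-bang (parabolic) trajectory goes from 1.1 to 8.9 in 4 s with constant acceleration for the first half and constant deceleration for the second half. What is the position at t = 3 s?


Symmetric rest-to-rest: each phase covers (pf-p0)/2 in time T/2. 0.5*a*(T/2)^2 = (pf-p0)/2 => a = 4*(pf-p0)/T^2
a = 4*(8.9-1.1)/4^2 = 1.95
t = 3 is in the deceleration phase (t > T/2).
p = pf - 0.5*a*(T-t)^2 = 8.9 - 0.5*1.95*1^2
= 7.925


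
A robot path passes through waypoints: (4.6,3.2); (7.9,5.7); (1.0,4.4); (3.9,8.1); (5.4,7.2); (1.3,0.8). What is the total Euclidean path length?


Segment lengths:
  seg1 = sqrt((3.3)^2 + (2.5)^2) = 4.14
  seg2 = sqrt((-6.9)^2 + (-1.3)^2) = 7.0214
  seg3 = sqrt((2.9)^2 + (3.7)^2) = 4.7011
  seg4 = sqrt((1.5)^2 + (-0.9)^2) = 1.7493
  seg5 = sqrt((-4.1)^2 + (-6.4)^2) = 7.6007
Total = 25.2125
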